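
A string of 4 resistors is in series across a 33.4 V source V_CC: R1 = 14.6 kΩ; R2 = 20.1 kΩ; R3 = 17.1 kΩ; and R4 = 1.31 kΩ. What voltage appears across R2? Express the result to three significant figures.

V ≈ 12.6 V

ΣR = 14.6 + 20.1 + 17.1 + 1.31 = 53.11 kΩ.
Voltage divider: V = V_CC · (20.10 / 53.11) = 33.4 × 0.3785 = 12.64 V.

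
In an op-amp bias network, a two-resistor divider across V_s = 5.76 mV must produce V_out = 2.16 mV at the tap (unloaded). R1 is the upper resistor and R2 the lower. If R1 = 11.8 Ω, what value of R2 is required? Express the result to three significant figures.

R2 ≈ 7.08 Ω

Required fraction k = V_out/V_s = 0.3750.
R2 = R1 · 0.3750/(1 − 0.3750) = 7.080 Ω.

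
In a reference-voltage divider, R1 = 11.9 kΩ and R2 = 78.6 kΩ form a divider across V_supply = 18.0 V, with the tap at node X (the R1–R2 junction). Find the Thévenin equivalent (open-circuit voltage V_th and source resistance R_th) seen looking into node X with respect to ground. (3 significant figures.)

V_th is the unloaded tap voltage: V_supply · R2/(R1+R2) = 18.0 × 0.8685 = 15.63 V.
Zeroing V_supply shorts the top of R1 to ground, so R_th = R1 ‖ R2 = 10.34 kΩ.

V_th ≈ 15.6 V, R_th ≈ 10.3 kΩ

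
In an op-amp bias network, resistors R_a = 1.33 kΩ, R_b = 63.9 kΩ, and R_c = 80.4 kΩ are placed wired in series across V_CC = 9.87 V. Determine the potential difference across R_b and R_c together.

V ≈ 9.78 V

Series total: ΣR = 1.33 + 63.9 + 80.4 = 145.6 kΩ.
R_{R_b..R_c} = 63.9 + 80.4 = 144.3 kΩ.
V = V_CC · R/ΣR = 9.87 × 0.9909 = 9.780 V.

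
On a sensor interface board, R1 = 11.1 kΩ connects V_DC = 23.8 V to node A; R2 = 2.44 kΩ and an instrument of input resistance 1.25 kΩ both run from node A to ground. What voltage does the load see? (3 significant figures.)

R2 ‖ R_L = (2.44 × 1.25)/(2.44 + 1.25) = 0.8266 kΩ.
Then V_out = V_DC · R2'/(R1 + R2') = 23.8 × 0.8266/11.93 = 1.649 V.

V_out ≈ 1.65 V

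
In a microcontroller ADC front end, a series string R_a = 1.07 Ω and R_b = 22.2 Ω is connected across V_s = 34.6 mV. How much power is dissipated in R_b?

ΣR = 23.27 Ω → I = 34.6/23.27 = 1.487 mA.
V(R_b) = I·R = 33.01 mV; P = V·I = 33.01 × 1.487 = 49.08 µW.

P ≈ 49.1 µW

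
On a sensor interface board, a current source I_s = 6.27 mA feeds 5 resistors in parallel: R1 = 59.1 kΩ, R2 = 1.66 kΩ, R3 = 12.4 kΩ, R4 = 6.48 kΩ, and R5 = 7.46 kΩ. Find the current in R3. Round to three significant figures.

I ≈ 0.512 mA

ΣG = 1/59.1 + 1/1.66 + 1/12.4 + 1/6.48 + 1/7.46 = 0.9883.
Current divider: I(R3) = I_s · G_k/ΣG = 6.27 × (0.08065/0.9883) = 6.27 × 0.08160 = 0.5116 mA.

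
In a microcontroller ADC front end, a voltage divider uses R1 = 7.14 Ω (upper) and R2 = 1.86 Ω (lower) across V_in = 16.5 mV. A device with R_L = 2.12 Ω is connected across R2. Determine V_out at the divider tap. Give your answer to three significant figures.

V_out ≈ 2.01 mV

First combine the lower leg with the load: R2 ‖ R_L = 0.9908 Ω.
Voltage divider with the loaded lower leg: V_out = 16.5 × 0.9908/(7.14 + 0.9908) = 16.5 × 0.1219 = 2.011 mV.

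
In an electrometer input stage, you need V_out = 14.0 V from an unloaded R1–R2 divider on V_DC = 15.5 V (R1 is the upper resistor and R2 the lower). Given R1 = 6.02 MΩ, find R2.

R2 ≈ 56.2 MΩ

Required fraction k = V_out/V_DC = 0.9032.
Rearranging, R2 = R1·k/(1−k) = 6.02 × 9.333 = 56.19 MΩ.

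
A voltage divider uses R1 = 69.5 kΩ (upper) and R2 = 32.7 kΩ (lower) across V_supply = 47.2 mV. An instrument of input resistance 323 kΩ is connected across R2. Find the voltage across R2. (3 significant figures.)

First combine the lower leg with the load: R2 ‖ R_L = 29.69 kΩ.
Then V_out = V_supply · R2'/(R1 + R2') = 47.2 × 29.69/99.19 = 14.13 mV.
(Unloaded it would be 15.1 mV; the load pulls it down.)

V_out ≈ 14.1 mV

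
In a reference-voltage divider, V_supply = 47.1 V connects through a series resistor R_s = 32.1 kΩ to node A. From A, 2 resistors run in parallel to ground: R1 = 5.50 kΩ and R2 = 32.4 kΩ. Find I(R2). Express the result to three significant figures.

Combine the parallel branches: R_p = (1/5.50 + 1/32.4)⁻¹ = 4.702 kΩ.
V_A = 47.1 × 4.702/36.80 = 6.018 V.
I(R2) = V_A / R2 = 6.018/32.4 = 0.1857 mA.

I ≈ 0.186 mA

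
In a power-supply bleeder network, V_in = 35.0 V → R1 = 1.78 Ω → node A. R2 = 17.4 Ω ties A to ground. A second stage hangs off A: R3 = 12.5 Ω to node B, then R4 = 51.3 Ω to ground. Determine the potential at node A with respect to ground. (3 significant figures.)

Looking into the second stage from A: R3 + R4 = 63.80 Ω appears in parallel with R2.
R2 ‖ (R3+R4) = 13.67 Ω.
First divider: V_A = V_in · 13.67/(1.78 + 13.67) = 30.97 V.

V_A ≈ 31.0 V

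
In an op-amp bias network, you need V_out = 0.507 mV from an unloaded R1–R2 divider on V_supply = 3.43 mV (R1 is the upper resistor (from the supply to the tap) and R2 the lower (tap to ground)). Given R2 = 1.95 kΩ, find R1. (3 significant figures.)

R1 ≈ 11.2 kΩ

Required fraction k = V_out/V_supply = 0.1478.
Rearranging, R1 = R2·(1−k)/k = 1.95 × 5.765 = 11.24 kΩ.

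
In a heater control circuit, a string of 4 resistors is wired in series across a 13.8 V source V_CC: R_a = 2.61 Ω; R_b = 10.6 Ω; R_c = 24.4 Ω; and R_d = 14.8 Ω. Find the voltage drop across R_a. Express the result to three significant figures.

V ≈ 0.687 V

Total series resistance ΣR = 2.61 + 10.6 + 24.4 + 14.8 = 52.41 Ω.
Voltage divider: V = V_CC · (2.610 / 52.41) = 13.8 × 0.04980 = 0.6872 V.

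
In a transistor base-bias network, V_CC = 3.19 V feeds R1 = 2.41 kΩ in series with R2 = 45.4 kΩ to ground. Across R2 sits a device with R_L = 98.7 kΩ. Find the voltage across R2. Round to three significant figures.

R2 ‖ R_L = (45.4 × 98.7)/(45.4 + 98.7) = 31.10 kΩ.
Voltage divider with the loaded lower leg: V_out = 3.19 × 31.10/(2.41 + 31.10) = 3.19 × 0.9281 = 2.961 V.
(Unloaded it would be 3.03 V; the load pulls it down.)

V_out ≈ 2.96 V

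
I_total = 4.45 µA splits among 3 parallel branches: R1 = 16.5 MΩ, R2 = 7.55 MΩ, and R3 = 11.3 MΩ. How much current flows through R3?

I ≈ 1.40 µA

Conductances: ΣG = 1/16.5 + 1/7.55 + 1/11.3 = 0.2816 (1/MΩ).
R3 takes the fraction G_k/ΣG = 0.08850/0.2816 = 0.3143, so I = 4.45 × 0.3143 = 1.399 µA.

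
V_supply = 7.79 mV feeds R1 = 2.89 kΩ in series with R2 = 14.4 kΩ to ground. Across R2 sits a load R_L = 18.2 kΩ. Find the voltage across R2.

V_out ≈ 5.73 mV

First combine the lower leg with the load: R2 ‖ R_L = 8.039 kΩ.
Now apply the divider: V_out = 7.79 × 0.7356 = 5.730 mV.
(Unloaded it would be 6.49 mV; the load pulls it down.)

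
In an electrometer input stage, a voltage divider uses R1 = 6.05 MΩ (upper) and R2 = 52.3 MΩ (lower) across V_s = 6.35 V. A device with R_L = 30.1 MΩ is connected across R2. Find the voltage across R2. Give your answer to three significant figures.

First combine the lower leg with the load: R2 ‖ R_L = 19.10 MΩ.
Now apply the divider: V_out = 6.35 × 0.7595 = 4.823 V.
(Unloaded it would be 5.69 V; the load pulls it down.)

V_out ≈ 4.82 V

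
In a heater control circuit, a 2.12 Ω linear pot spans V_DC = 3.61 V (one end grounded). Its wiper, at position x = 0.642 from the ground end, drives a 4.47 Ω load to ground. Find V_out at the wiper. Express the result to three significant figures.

Lower segment x·R_p = 1.361 Ω; upper segment (1−x)·R_p = 0.7590 Ω.
R_L loads the lower segment: effective lower R = 1.043 Ω.
Then V_out = V_DC · 1.043/(0.7590 + 1.043) = 2.090 V.

V_out ≈ 2.09 V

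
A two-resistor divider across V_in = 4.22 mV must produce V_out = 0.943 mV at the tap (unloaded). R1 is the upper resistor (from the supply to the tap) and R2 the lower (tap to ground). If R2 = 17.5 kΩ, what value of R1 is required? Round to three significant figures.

V_out/V_in = R2/(R1+R2) = 0.2235.
So R1 = R2 · (V_in/V_out − 1) = 17.5 × (4.22/0.943 − 1) = 17.5 × 3.475 = 60.81 kΩ.

R1 ≈ 60.8 kΩ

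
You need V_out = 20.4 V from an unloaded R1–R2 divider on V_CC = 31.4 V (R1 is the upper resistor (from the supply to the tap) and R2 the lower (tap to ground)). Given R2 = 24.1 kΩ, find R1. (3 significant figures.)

The divider ratio is R2/(R1+R2) = 20.4/31.4 = 0.6497.
R1 = R2·(1/k − 1) = 24.1 × 0.5392 = 13.00 kΩ.

R1 ≈ 13.0 kΩ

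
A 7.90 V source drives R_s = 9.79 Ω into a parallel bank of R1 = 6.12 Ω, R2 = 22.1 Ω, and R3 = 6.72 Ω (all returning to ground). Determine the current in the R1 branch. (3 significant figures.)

Combine the parallel branches: R_p = (1/6.12 + 1/22.1 + 1/6.72)⁻¹ = 2.798 Ω.
V_A = 7.90 × 2.798/12.59 = 1.756 V.
Branch current I = V_A/R1 = 1.756/6.12 = 0.2869 A.

I ≈ 0.287 A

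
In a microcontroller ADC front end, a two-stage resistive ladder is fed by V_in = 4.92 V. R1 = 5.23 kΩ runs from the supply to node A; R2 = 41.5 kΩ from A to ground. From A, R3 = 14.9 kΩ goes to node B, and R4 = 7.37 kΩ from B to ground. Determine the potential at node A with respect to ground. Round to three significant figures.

V_A ≈ 3.62 V

The second stage (R3 + R4 = 22.27 kΩ) loads node A in parallel with R2.
Effective lower resistance at A: R2 ‖ 22.27 = 14.49 kΩ.
First divider: V_A = V_in · 14.49/(5.23 + 14.49) = 3.615 V.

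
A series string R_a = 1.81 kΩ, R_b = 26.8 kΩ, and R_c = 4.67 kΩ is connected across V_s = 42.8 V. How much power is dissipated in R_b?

P ≈ 44.3 mW

ΣR = 33.28 kΩ → I = 42.8/33.28 = 1.286 mA.
V(R_b) = I·R = 34.47 V; P = V·I = 34.47 × 1.286 = 44.33 mW.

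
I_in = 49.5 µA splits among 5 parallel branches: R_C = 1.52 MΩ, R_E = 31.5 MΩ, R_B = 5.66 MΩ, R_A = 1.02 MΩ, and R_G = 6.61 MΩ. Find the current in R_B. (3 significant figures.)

I ≈ 4.38 µA

Total conductance ΣG = 1/1.52 + 1/31.5 + 1/5.66 + 1/1.02 + 1/6.61 = 1.998 (units of 1/MΩ).
Current divider: I(R_B) = I_in · G_k/ΣG = 49.5 × (0.1767/1.998) = 49.5 × 0.08843 = 4.377 µA.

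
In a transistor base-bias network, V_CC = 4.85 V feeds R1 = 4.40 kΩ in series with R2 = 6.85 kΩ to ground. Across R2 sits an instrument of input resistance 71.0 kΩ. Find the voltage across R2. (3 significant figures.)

The load sits in parallel with R2, giving an effective lower resistance R2' = R2·R_L/(R2+R_L) = 6.247 kΩ.
Now apply the divider: V_out = 4.85 × 0.5867 = 2.846 V.
(Unloaded it would be 2.95 V; the load pulls it down.)

V_out ≈ 2.85 V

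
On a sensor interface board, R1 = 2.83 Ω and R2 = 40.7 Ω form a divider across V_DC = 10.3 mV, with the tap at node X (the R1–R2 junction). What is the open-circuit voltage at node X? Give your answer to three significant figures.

V_th ≈ 9.63 mV

With X open, the divider is unloaded: V_th = 10.3 × 40.7/43.53 = 9.630 mV.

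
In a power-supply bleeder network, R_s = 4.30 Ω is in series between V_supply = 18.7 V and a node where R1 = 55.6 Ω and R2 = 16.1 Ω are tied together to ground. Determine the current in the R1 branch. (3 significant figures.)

Equivalent of the parallel group: R_p = 12.48 Ω.
Node voltage V_A = V_supply · R_p/(R_s + R_p) = 18.7 × 0.7438 = 13.91 V.
Branch current I = V_A/R1 = 13.91/55.6 = 0.2502 A.
(Equivalently: I_total = 1.114 A, then current-divider fraction G_k/ΣG = 0.2245.)

I ≈ 0.250 A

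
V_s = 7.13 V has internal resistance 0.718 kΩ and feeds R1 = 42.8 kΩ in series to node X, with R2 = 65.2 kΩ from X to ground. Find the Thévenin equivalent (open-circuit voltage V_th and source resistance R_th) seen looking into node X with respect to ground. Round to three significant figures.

V_th ≈ 4.28 V, R_th ≈ 26.1 kΩ

R1' = 0.718 + 42.8 = 43.52 kΩ (source resistance + R1).
V_th is the unloaded tap voltage: V_s · R2/(R1'+R2) = 7.13 × 0.5997 = 4.276 V.
Zeroing V_s shorts the top of R1' to ground, so R_th = R1' ‖ R2 = 26.10 kΩ.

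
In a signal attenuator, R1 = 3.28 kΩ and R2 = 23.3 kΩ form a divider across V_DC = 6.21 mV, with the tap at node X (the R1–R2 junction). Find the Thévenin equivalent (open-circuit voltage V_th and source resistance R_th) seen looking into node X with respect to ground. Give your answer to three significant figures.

Open-circuit (no load on X): V_th = V_DC · R2/(R1 + R2) = 6.21 × 23.3/(3.280 + 23.3) = 5.444 mV.
With V_DC suppressed (replaced by a short), R_th = R1 ‖ R2 = (3.280 × 23.3)/(3.280 + 23.3) = 2.875 kΩ.

V_th ≈ 5.44 mV, R_th ≈ 2.88 kΩ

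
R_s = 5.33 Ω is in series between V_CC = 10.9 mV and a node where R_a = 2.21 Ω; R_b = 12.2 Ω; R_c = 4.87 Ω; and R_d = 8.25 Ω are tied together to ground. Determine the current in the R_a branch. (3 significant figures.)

Parallel bank: R_p = 1/(1/2.21 + 1/12.2 + 1/4.87 + 1/8.25) = 1.161 Ω.
V_A = 10.9 × 1.161/6.491 = 1.950 mV.
I(R_a) = V_A / R_a = 1.950/2.21 = 0.8824 mA.

I ≈ 0.882 mA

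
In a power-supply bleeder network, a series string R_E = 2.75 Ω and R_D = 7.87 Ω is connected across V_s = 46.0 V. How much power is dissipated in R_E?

Series current I = V_s/ΣR = 46.0/10.62 = 4.331 A.
P = I²R = 18.76 × 2.75 = 51.59 W.

P ≈ 51.6 W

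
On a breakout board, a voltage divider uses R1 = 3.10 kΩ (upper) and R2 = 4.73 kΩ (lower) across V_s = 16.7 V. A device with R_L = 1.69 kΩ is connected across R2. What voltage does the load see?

First combine the lower leg with the load: R2 ‖ R_L = 1.245 kΩ.
Then V_out = V_s · R2'/(R1 + R2') = 16.7 × 1.245/4.345 = 4.785 V.
(Unloaded it would be 10.1 V; the load pulls it down.)

V_out ≈ 4.79 V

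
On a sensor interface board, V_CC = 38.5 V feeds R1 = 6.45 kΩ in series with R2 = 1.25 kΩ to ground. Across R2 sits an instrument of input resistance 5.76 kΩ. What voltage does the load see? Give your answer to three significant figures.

V_out ≈ 5.29 V

R2 ‖ R_L = (1.25 × 5.76)/(1.25 + 5.76) = 1.027 kΩ.
Now apply the divider: V_out = 38.5 × 0.1374 = 5.289 V.
(Unloaded it would be 6.25 V; the load pulls it down.)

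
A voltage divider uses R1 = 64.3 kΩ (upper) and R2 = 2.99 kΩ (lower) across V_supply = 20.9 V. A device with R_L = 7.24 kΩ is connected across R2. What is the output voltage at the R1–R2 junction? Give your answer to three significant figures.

V_out ≈ 0.666 V

The load sits in parallel with R2, giving an effective lower resistance R2' = R2·R_L/(R2+R_L) = 2.116 kΩ.
Then V_out = V_supply · R2'/(R1 + R2') = 20.9 × 2.116/66.42 = 0.6659 V.
(Unloaded it would be 0.929 V; the load pulls it down.)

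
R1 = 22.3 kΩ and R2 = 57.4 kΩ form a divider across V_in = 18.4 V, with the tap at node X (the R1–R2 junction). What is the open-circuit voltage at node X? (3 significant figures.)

V_th ≈ 13.3 V

Open-circuit (no load on X): V_th = V_in · R2/(R1 + R2) = 18.4 × 57.4/(22.30 + 57.4) = 13.25 V.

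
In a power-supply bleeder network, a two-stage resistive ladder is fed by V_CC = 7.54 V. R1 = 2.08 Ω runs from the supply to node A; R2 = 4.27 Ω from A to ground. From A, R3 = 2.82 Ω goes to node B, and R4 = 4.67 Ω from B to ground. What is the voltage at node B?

V_B ≈ 2.66 V

Looking into the second stage from A: R3 + R4 = 7.490 Ω appears in parallel with R2.
Effective lower resistance at A: R2 ‖ 7.490 = 2.720 Ω.
V_A = 7.54 × 2.720/(2.08 + 2.720) = 4.272 V.
Then the unloaded second divider: V_B = V_A × R4/(R3+R4) = 4.272 × 0.6235 = 2.664 V.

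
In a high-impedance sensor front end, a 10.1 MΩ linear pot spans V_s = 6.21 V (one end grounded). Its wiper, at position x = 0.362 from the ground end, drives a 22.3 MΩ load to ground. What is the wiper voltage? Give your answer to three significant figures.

The pot divides into 6.444 MΩ above the wiper and 3.656 MΩ below.
Lower segment in parallel with the load: 3.656 ‖ 22.3 = 3.141 MΩ.
V_out = 6.21 × 3.141/(6.444 + 3.141) = 2.035 V.
(Unloaded: V_out = x·V_s = 2.25 V.)

V_out ≈ 2.04 V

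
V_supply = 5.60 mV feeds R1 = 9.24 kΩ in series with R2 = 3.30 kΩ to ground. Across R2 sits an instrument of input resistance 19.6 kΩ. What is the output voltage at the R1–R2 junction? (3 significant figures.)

R2 ‖ R_L = (3.30 × 19.6)/(3.30 + 19.6) = 2.824 kΩ.
Voltage divider with the loaded lower leg: V_out = 5.60 × 2.824/(9.24 + 2.824) = 5.60 × 0.2341 = 1.311 mV.

V_out ≈ 1.31 mV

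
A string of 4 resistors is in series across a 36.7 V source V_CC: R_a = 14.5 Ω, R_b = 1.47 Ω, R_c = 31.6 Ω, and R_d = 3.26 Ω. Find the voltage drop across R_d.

Total series resistance ΣR = 14.5 + 1.47 + 31.6 + 3.26 = 50.83 Ω.
Voltage divider: V = V_CC · (3.260 / 50.83) = 36.7 × 0.06414 = 2.354 V.

V ≈ 2.35 V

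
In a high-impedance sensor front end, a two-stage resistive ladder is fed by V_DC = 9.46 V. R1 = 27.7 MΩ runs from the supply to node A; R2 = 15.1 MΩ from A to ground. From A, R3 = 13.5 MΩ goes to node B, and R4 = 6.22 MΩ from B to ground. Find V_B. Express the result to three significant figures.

V_B ≈ 0.704 V

The second stage (R3 + R4 = 19.72 MΩ) loads node A in parallel with R2.
R2 ‖ (R3+R4) = 8.552 MΩ.
V_A = 9.46 × 8.552/(27.7 + 8.552) = 2.232 V.
Then the unloaded second divider: V_B = V_A × R4/(R3+R4) = 2.232 × 0.3154 = 0.7039 V.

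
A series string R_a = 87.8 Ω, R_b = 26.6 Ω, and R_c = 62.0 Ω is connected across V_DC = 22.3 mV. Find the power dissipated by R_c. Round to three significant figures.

P ≈ 0.991 µW

Series current I = V_DC/ΣR = 22.3/176.4 = 0.1264 mA.
P = I²R = 0.01598 × 62.0 = 0.9908 µW.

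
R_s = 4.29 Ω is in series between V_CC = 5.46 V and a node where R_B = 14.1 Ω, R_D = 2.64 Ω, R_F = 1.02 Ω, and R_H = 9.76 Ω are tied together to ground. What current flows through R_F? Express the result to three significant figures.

Equivalent of the parallel group: R_p = 0.6525 Ω.
V_A = 5.46 × 0.6525/4.943 = 0.7208 V.
Branch current I = V_A/R_F = 0.7208/1.02 = 0.7067 A.

I ≈ 0.707 A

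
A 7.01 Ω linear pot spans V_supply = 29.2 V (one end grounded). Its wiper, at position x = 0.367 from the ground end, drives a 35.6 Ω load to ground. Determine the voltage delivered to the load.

Split the track: R_lower = x·R_p = 2.573 Ω, R_upper = (1−x)·R_p = 4.437 Ω.
R_L loads the lower segment: effective lower R = 2.399 Ω.
Loaded-divider output: V_out = 29.2 × 0.3509 = 10.25 V.

V_out ≈ 10.2 V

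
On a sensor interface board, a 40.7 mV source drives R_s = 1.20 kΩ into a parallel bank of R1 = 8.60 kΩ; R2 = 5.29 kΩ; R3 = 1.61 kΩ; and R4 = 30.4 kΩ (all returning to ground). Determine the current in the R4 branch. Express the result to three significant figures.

I ≈ 0.622 µA

Equivalent of the parallel group: R_p = 1.042 kΩ.
V_A = 40.7 × 1.042/2.242 = 18.92 mV.
I(R4) = V_A / R4 = 18.92/30.4 = 0.6224 µA.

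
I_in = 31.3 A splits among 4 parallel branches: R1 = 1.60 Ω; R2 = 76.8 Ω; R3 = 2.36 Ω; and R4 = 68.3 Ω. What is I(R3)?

I ≈ 12.3 A

ΣG = 1/1.60 + 1/76.8 + 1/2.36 + 1/68.3 = 1.076.
Current divider: I(R3) = I_in · G_k/ΣG = 31.3 × (0.4237/1.076) = 31.3 × 0.3937 = 12.32 A.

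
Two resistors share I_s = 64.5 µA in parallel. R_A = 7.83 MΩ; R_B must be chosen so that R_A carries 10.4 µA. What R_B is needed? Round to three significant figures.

R_B ≈ 1.51 MΩ

The fraction through R_A equals R_B/(R_A+R_B).
With f = 0.1612, R_B = R_A · f/(1−f) = 7.83 × 0.1922 = 1.505 MΩ.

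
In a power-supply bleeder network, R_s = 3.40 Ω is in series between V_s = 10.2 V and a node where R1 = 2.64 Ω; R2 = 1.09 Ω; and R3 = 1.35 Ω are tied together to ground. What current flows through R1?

I ≈ 0.487 A

Combine the parallel branches: R_p = (1/2.64 + 1/1.09 + 1/1.35)⁻¹ = 0.4909 Ω.
V_A = 10.2 × 0.4909/3.891 = 1.287 V.
Branch current I = V_A/R1 = 1.287/2.64 = 0.4875 A.
(Check via current divider: I_total = 2.621 A; share G_k/ΣG = 0.1860 → same result.)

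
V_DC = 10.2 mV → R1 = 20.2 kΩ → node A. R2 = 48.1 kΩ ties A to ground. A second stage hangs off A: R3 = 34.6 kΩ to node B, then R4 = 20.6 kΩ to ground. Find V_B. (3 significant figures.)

Looking into the second stage from A: R3 + R4 = 55.20 kΩ appears in parallel with R2.
R2 ‖ (R3+R4) = 25.70 kΩ.
First divider: V_A = V_DC · 25.70/(20.2 + 25.70) = 5.711 mV.
Stage 2 is unloaded, so V_B = V_A · R4/(R3+R4) = 5.711 × 20.6/55.20 = 2.131 mV.

V_B ≈ 2.13 mV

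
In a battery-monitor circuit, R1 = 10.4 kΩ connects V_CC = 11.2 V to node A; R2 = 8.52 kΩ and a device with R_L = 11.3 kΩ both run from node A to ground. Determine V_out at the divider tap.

The load sits in parallel with R2, giving an effective lower resistance R2' = R2·R_L/(R2+R_L) = 4.858 kΩ.
Then V_out = V_CC · R2'/(R1 + R2') = 11.2 × 4.858/15.26 = 3.566 V.

V_out ≈ 3.57 V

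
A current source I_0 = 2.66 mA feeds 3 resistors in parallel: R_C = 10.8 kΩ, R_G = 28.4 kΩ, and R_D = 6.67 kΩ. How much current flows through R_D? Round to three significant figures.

I ≈ 1.44 mA

ΣG = 1/10.8 + 1/28.4 + 1/6.67 = 0.2777.
R_D takes the fraction G_k/ΣG = 0.1499/0.2777 = 0.5398, so I = 2.66 × 0.5398 = 1.436 mA.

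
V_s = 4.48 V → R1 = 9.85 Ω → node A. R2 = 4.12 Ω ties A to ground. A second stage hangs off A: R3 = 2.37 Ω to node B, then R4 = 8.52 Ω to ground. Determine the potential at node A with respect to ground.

Node A sees R2 in parallel with the series input of stage 2, R3 + R4 = 10.89 Ω.
R2 ‖ (R3+R4) = 2.989 Ω.
So V_A = 4.48 × 0.2328 = 1.043 V.

V_A ≈ 1.04 V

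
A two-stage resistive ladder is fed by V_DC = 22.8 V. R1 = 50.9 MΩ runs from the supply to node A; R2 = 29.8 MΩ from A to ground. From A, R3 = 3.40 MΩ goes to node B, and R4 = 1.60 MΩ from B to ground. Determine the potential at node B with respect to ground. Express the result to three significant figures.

V_B ≈ 0.566 V

The second stage (R3 + R4 = 5.000 MΩ) loads node A in parallel with R2.
Effective lower resistance at A: R2 ‖ 5.000 = 4.282 MΩ.
V_A = 22.8 × 4.282/(50.9 + 4.282) = 1.769 V.
Stage 2 is unloaded, so V_B = V_A · R4/(R3+R4) = 1.769 × 1.60/5.000 = 0.5661 V.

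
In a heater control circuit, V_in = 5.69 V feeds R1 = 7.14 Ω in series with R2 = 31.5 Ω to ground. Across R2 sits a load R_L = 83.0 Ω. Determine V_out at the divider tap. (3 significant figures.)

V_out ≈ 4.33 V

First combine the lower leg with the load: R2 ‖ R_L = 22.83 Ω.
Voltage divider with the loaded lower leg: V_out = 5.69 × 22.83/(7.14 + 22.83) = 5.69 × 0.7618 = 4.335 V.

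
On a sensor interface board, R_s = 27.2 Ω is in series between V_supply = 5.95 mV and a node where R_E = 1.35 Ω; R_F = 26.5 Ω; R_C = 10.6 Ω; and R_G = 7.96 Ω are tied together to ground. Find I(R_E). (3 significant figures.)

Parallel bank: R_p = 1/(1/1.35 + 1/26.5 + 1/10.6 + 1/7.96) = 1.002 Ω.
V_A = 5.95 × 1.002/28.20 = 0.2113 mV.
Branch current I = V_A/R_E = 0.2113/1.35 = 0.1565 mA.
(Equivalently: I_total = 0.2110 mA, then current-divider fraction G_k/ΣG = 0.7419.)

I ≈ 0.157 mA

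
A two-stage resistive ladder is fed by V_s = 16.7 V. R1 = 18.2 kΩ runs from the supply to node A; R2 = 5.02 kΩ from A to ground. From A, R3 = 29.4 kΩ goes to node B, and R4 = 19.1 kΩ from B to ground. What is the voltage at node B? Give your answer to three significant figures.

The second stage (R3 + R4 = 48.50 kΩ) loads node A in parallel with R2.
R2 ‖ (R3+R4) = 4.549 kΩ.
So V_A = 16.7 × 0.2000 = 3.339 V.
Stage 2 is unloaded, so V_B = V_A · R4/(R3+R4) = 3.339 × 19.1/48.50 = 1.315 V.

V_B ≈ 1.32 V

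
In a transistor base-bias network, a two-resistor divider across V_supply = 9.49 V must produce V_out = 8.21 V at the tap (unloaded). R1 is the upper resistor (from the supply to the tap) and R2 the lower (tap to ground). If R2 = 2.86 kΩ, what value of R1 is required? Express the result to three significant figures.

R1 ≈ 0.446 kΩ

Required fraction k = V_out/V_supply = 0.8651.
Rearranging, R1 = R2·(1−k)/k = 2.86 × 0.1559 = 0.4459 kΩ.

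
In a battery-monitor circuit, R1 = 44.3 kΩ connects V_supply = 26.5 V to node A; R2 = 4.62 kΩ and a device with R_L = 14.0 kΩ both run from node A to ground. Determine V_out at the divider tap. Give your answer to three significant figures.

R2 ‖ R_L = (4.62 × 14.0)/(4.62 + 14.0) = 3.474 kΩ.
Voltage divider with the loaded lower leg: V_out = 26.5 × 3.474/(44.3 + 3.474) = 26.5 × 0.07271 = 1.927 V.

V_out ≈ 1.93 V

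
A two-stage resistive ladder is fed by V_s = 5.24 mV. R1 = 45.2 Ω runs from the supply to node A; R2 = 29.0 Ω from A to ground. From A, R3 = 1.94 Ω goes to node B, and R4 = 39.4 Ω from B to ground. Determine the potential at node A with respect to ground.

V_A ≈ 1.43 mV

Looking into the second stage from A: R3 + R4 = 41.34 Ω appears in parallel with R2.
Effective lower resistance at A: R2 ‖ 41.34 = 17.04 Ω.
First divider: V_A = V_s · 17.04/(45.2 + 17.04) = 1.435 mV.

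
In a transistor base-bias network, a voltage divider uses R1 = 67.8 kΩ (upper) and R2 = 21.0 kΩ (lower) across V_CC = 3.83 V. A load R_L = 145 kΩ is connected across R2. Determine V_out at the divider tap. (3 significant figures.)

First combine the lower leg with the load: R2 ‖ R_L = 18.34 kΩ.
Then V_out = V_CC · R2'/(R1 + R2') = 3.83 × 18.34/86.14 = 0.8156 V.

V_out ≈ 0.816 V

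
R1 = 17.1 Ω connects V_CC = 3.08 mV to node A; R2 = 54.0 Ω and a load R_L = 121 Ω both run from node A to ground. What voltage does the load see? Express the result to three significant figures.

First combine the lower leg with the load: R2 ‖ R_L = 37.34 Ω.
Then V_out = V_CC · R2'/(R1 + R2') = 3.08 × 37.34/54.44 = 2.112 mV.

V_out ≈ 2.11 mV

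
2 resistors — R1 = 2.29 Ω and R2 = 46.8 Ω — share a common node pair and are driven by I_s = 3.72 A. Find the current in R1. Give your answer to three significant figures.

With just two branches, the current splits inversely with resistance.
So I = 3.72 × 46.8/49.09 = 3.546 A.

I ≈ 3.55 A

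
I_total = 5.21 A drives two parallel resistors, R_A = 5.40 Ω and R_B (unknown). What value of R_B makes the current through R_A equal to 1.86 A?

In a two-way split, I_A/I_total = R_B/(R_A + R_B).
1.86/5.21 = R_B/(R_A + R_B) → R_B = R_A · (0.3570)/(1 − 0.3570) = 5.40 × 0.5552 = 2.998 Ω.

R_B ≈ 3.00 Ω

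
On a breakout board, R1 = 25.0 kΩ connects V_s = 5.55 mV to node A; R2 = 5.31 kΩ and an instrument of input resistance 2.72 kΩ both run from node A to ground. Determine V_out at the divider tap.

V_out ≈ 0.373 mV

The load sits in parallel with R2, giving an effective lower resistance R2' = R2·R_L/(R2+R_L) = 1.799 kΩ.
Voltage divider with the loaded lower leg: V_out = 5.55 × 1.799/(25.0 + 1.799) = 5.55 × 0.06712 = 0.3725 mV.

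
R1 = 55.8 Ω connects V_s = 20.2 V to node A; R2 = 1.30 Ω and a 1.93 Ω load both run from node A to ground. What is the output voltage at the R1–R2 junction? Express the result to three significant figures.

First combine the lower leg with the load: R2 ‖ R_L = 0.7768 Ω.
Then V_out = V_s · R2'/(R1 + R2') = 20.2 × 0.7768/56.58 = 0.2773 V.

V_out ≈ 0.277 V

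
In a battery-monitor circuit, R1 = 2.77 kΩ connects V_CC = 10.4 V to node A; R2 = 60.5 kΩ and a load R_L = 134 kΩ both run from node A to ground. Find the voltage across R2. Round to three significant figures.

First combine the lower leg with the load: R2 ‖ R_L = 41.68 kΩ.
Voltage divider with the loaded lower leg: V_out = 10.4 × 41.68/(2.77 + 41.68) = 10.4 × 0.9377 = 9.752 V.
(Unloaded it would be 9.94 V; the load pulls it down.)

V_out ≈ 9.75 V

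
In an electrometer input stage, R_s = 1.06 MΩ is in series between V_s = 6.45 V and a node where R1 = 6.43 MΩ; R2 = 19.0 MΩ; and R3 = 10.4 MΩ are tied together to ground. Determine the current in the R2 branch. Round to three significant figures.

I ≈ 0.257 µA

Equivalent of the parallel group: R_p = 3.286 MΩ.
V_A by voltage divider: V_A = 6.45 × 3.286/(1.06 + 3.286) = 4.877 V.
I(R2) = V_A / R2 = 4.877/19.0 = 0.2567 µA.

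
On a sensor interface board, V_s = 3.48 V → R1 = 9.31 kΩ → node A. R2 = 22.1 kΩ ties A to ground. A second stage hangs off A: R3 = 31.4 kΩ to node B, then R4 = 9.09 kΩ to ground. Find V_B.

The second stage (R3 + R4 = 40.49 kΩ) loads node A in parallel with R2.
Effective lower resistance at A: R2 ‖ 40.49 = 14.30 kΩ.
So V_A = 3.48 × 0.6056 = 2.108 V.
V_B = V_A × 0.2245 = 0.4731 V.

V_B ≈ 0.473 V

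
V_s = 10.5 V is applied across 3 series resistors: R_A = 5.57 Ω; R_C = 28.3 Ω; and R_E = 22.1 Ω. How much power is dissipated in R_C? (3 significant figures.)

P ≈ 0.996 W

Series current I = V_s/ΣR = 10.5/55.97 = 0.1876 A.
V(R_C) = I·R = 5.309 V; P = V·I = 5.309 × 0.1876 = 0.9960 W.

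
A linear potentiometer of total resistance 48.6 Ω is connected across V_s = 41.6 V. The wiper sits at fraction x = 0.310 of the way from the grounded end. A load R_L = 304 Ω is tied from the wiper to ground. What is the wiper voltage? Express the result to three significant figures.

V_out ≈ 12.5 V

The pot divides into 33.53 Ω above the wiper and 15.07 Ω below.
Lower segment in parallel with the load: 15.07 ‖ 304 = 14.35 Ω.
Then V_out = V_s · 14.35/(33.53 + 14.35) = 12.47 V.
(Unloaded: V_out = x·V_s = 12.9 V.)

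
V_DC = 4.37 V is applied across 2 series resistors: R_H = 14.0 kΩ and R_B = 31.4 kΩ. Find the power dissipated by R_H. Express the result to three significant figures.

The common current is I = 4.37/45.40 = 0.09626 mA.
P(R_H) = I²·R_H = (0.09626)² × 14.0 = 0.1297 mW.

P ≈ 0.130 mW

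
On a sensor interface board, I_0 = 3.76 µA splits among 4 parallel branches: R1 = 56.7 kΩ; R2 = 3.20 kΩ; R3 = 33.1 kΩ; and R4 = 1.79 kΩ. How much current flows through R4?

Total conductance ΣG = 1/56.7 + 1/3.20 + 1/33.1 + 1/1.79 = 0.9190 (units of 1/kΩ).
Current divider: I(R4) = I_0 · G_k/ΣG = 3.76 × (0.5587/0.9190) = 3.76 × 0.6079 = 2.286 µA.

I ≈ 2.29 µA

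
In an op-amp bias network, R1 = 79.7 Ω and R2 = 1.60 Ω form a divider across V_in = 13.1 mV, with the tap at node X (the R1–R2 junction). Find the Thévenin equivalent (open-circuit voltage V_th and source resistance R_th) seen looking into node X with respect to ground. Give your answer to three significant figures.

V_th ≈ 0.258 mV, R_th ≈ 1.57 Ω

V_th is the unloaded tap voltage: V_in · R2/(R1+R2) = 13.1 × 0.01968 = 0.2578 mV.
Zeroing V_in shorts the top of R1 to ground, so R_th = R1 ‖ R2 = 1.569 Ω.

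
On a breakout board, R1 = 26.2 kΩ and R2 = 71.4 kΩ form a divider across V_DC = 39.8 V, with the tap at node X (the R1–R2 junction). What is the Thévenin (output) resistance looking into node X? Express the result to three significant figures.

Looking into X with the source shorted: R_th = R1·R2/(R1+R2) = 26.20 × 71.4/97.60 = 19.17 kΩ.

R_th ≈ 19.2 kΩ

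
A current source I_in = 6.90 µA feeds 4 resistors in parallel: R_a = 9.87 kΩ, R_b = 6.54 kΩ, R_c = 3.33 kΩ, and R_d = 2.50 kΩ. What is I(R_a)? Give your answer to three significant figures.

ΣG = 1/9.87 + 1/6.54 + 1/3.33 + 1/2.50 = 0.9545.
R_a takes the fraction G_k/ΣG = 0.1013/0.9545 = 0.1061, so I = 6.90 × 0.1061 = 0.7324 µA.

I ≈ 0.732 µA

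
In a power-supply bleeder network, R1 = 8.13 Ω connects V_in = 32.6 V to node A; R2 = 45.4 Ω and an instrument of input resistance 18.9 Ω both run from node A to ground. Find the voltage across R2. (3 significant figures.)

First combine the lower leg with the load: R2 ‖ R_L = 13.34 Ω.
Voltage divider with the loaded lower leg: V_out = 32.6 × 13.34/(8.13 + 13.34) = 32.6 × 0.6214 = 20.26 V.

V_out ≈ 20.3 V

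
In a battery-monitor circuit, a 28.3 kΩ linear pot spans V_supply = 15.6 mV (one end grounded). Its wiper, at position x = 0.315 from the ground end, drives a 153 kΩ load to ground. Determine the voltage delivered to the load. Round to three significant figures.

V_out ≈ 4.73 mV

The pot divides into 19.39 kΩ above the wiper and 8.915 kΩ below.
(x·R_p) ‖ R_L = 8.424 kΩ.
V_out = 15.6 × 8.424/(19.39 + 8.424) = 4.725 mV.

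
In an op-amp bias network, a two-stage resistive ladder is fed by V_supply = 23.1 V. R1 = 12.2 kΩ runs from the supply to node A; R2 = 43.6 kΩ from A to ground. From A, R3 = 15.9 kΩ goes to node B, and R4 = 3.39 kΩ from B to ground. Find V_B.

V_B ≈ 2.12 V

Node A sees R2 in parallel with the series input of stage 2, R3 + R4 = 19.29 kΩ.
R2 ‖ (R3+R4) = 13.37 kΩ.
So V_A = 23.1 × 0.5229 = 12.08 V.
V_B = V_A × 0.1757 = 2.123 V.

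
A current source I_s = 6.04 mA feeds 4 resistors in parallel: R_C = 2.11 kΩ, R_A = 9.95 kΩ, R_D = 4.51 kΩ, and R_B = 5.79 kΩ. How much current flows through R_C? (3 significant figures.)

I ≈ 2.95 mA

Total conductance ΣG = 1/2.11 + 1/9.95 + 1/4.51 + 1/5.79 = 0.9689 (units of 1/kΩ).
Current divider: I(R_C) = I_s · G_k/ΣG = 6.04 × (0.4739/0.9689) = 6.04 × 0.4892 = 2.955 mA.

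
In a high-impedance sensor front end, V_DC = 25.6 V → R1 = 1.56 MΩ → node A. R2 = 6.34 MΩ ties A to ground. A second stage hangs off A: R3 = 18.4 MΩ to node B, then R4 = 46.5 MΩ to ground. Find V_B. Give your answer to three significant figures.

V_B ≈ 14.4 V

The second stage (R3 + R4 = 64.90 MΩ) loads node A in parallel with R2.
R2 ‖ (R3+R4) = 5.776 MΩ.
So V_A = 25.6 × 0.7873 = 20.16 V.
V_B = V_A × 0.7165 = 14.44 V.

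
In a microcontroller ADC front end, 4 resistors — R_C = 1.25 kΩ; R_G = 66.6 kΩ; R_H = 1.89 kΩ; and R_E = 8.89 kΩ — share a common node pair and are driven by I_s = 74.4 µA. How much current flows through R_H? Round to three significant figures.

I ≈ 27.0 µA

ΣG = 1/1.25 + 1/66.6 + 1/1.89 + 1/8.89 = 1.457.
Current divider: I(R_H) = I_s · G_k/ΣG = 74.4 × (0.5291/1.457) = 74.4 × 0.3632 = 27.03 µA.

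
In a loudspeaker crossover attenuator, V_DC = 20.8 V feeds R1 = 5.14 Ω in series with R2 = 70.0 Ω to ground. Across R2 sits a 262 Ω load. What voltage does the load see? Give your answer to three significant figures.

The load sits in parallel with R2, giving an effective lower resistance R2' = R2·R_L/(R2+R_L) = 55.24 Ω.
Voltage divider with the loaded lower leg: V_out = 20.8 × 55.24/(5.14 + 55.24) = 20.8 × 0.9149 = 19.03 V.

V_out ≈ 19.0 V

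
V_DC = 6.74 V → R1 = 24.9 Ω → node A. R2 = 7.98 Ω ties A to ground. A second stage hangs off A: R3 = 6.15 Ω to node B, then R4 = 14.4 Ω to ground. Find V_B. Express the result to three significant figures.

V_B ≈ 0.886 V

Node A sees R2 in parallel with the series input of stage 2, R3 + R4 = 20.55 Ω.
R2 ‖ (R3+R4) = 5.748 Ω.
First divider: V_A = V_DC · 5.748/(24.9 + 5.748) = 1.264 V.
Stage 2 is unloaded, so V_B = V_A · R4/(R3+R4) = 1.264 × 14.4/20.55 = 0.8858 V.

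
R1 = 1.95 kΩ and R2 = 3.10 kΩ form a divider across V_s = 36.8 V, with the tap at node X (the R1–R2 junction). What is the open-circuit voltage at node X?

V_th ≈ 22.6 V

V_th is the unloaded tap voltage: V_s · R2/(R1+R2) = 36.8 × 0.6139 = 22.59 V.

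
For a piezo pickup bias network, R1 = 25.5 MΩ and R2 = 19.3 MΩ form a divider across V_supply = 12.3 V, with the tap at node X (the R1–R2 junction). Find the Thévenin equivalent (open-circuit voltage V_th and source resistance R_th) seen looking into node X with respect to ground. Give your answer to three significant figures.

Open-circuit (no load on X): V_th = V_supply · R2/(R1 + R2) = 12.3 × 19.3/(25.50 + 19.3) = 5.299 V.
Zeroing V_supply shorts the top of R1 to ground, so R_th = R1 ‖ R2 = 10.99 MΩ.

V_th ≈ 5.30 V, R_th ≈ 11.0 MΩ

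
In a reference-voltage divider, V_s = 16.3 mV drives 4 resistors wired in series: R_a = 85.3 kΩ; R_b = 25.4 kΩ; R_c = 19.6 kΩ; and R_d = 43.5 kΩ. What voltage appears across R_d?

V ≈ 4.08 mV

ΣR = 85.3 + 25.4 + 19.6 + 43.5 = 173.8 kΩ.
Voltage divider: V = V_s · (43.50 / 173.8) = 16.3 × 0.2503 = 4.080 mV.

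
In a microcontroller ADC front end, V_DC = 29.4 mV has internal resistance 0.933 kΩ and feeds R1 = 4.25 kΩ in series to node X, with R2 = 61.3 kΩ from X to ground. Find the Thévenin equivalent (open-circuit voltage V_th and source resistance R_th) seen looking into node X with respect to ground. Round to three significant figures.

R1' = 0.933 + 4.25 = 5.183 kΩ (source resistance + R1).
V_th is the unloaded tap voltage: V_DC · R2/(R1'+R2) = 29.4 × 0.9220 = 27.11 mV.
With V_DC suppressed (replaced by a short), R_th = R1' ‖ R2 = (5.183 × 61.3)/(5.183 + 61.3) = 4.779 kΩ.

V_th ≈ 27.1 mV, R_th ≈ 4.78 kΩ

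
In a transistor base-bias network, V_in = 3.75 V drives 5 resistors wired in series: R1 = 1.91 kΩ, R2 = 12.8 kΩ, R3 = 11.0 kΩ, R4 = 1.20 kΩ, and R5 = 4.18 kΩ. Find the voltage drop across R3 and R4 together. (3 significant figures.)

ΣR = 1.91 + 12.8 + 11.0 + 1.20 + 4.18 = 31.09 kΩ.
R_{R3..R4} = 11.0 + 1.20 = 12.20 kΩ.
By the voltage-divider rule, V = 3.75 × 12.20/31.09 = 1.472 V.

V ≈ 1.47 V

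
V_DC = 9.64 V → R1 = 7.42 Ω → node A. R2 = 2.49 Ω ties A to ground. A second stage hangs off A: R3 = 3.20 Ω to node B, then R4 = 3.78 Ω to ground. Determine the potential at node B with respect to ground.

V_B ≈ 1.04 V

Node A sees R2 in parallel with the series input of stage 2, R3 + R4 = 6.980 Ω.
Effective lower resistance at A: R2 ‖ 6.980 = 1.835 Ω.
So V_A = 9.64 × 0.1983 = 1.912 V.
Stage 2 is unloaded, so V_B = V_A · R4/(R3+R4) = 1.912 × 3.78/6.980 = 1.035 V.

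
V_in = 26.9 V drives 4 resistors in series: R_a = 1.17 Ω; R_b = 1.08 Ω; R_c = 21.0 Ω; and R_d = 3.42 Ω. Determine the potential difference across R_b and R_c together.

Series total: ΣR = 1.17 + 1.08 + 21.0 + 3.42 = 26.67 Ω.
R_{R_b..R_c} = 1.08 + 21.0 = 22.08 Ω.
By the voltage-divider rule, V = 26.9 × 22.08/26.67 = 22.27 V.

V ≈ 22.3 V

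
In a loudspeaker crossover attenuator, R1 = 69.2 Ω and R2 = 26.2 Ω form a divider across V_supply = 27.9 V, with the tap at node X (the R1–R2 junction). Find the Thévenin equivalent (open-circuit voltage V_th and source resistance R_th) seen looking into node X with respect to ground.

V_th is the unloaded tap voltage: V_supply · R2/(R1+R2) = 27.9 × 0.2746 = 7.662 V.
Zeroing V_supply shorts the top of R1 to ground, so R_th = R1 ‖ R2 = 19.00 Ω.

V_th ≈ 7.66 V, R_th ≈ 19.0 Ω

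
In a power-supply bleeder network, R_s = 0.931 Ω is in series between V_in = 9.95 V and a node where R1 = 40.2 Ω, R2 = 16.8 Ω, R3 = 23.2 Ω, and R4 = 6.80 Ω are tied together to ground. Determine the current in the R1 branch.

Combine the parallel branches: R_p = (1/40.2 + 1/16.8 + 1/23.2 + 1/6.80)⁻¹ = 3.642 Ω.
V_A by voltage divider: V_A = 9.95 × 3.642/(0.931 + 3.642) = 7.924 V.
Branch current I = V_A/R1 = 7.924/40.2 = 0.1971 A.

I ≈ 0.197 A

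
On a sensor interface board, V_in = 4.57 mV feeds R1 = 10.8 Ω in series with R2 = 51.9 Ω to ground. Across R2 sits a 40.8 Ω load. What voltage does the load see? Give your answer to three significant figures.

First combine the lower leg with the load: R2 ‖ R_L = 22.84 Ω.
Voltage divider with the loaded lower leg: V_out = 4.57 × 22.84/(10.8 + 22.84) = 4.57 × 0.6790 = 3.103 mV.

V_out ≈ 3.10 mV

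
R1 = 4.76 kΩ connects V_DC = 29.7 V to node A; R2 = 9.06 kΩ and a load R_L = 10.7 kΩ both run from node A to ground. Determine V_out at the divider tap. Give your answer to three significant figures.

V_out ≈ 15.1 V

First combine the lower leg with the load: R2 ‖ R_L = 4.906 kΩ.
Voltage divider with the loaded lower leg: V_out = 29.7 × 4.906/(4.76 + 4.906) = 29.7 × 0.5076 = 15.07 V.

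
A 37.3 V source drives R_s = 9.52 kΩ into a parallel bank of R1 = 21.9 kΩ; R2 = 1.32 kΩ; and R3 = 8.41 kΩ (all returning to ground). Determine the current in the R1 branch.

I ≈ 0.174 mA

Equivalent of the parallel group: R_p = 1.084 kΩ.
Node voltage V_A = V_in · R_p/(R_s + R_p) = 37.3 × 0.1023 = 3.814 V.
I(R1) = V_A / R1 = 3.814/21.9 = 0.1742 mA.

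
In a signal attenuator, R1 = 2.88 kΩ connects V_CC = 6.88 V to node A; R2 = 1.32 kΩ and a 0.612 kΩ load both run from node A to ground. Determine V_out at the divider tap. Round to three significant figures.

V_out ≈ 0.872 V

The load sits in parallel with R2, giving an effective lower resistance R2' = R2·R_L/(R2+R_L) = 0.4181 kΩ.
Then V_out = V_CC · R2'/(R1 + R2') = 6.88 × 0.4181/3.298 = 0.8722 V.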